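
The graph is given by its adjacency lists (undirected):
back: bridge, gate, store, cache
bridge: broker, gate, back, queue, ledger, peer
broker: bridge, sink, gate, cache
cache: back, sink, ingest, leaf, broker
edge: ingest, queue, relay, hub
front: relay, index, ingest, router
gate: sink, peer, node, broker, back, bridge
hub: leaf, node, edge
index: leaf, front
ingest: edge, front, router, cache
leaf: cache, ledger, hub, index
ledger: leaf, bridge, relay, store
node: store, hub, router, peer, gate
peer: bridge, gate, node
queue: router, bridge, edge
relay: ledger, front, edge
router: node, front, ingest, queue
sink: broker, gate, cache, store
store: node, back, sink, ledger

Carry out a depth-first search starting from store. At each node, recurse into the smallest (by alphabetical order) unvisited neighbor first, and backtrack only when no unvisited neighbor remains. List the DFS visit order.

Visit store
store → back
back → bridge
bridge → broker
broker → cache
cache → ingest
ingest → edge
edge → hub
hub → leaf
leaf → index
index → front
front → relay
relay → ledger
front → router
router → node
node → gate
gate → peer
gate → sink
router → queue

store -> back -> bridge -> broker -> cache -> ingest -> edge -> hub -> leaf -> index -> front -> relay -> ledger -> router -> node -> gate -> peer -> sink -> queue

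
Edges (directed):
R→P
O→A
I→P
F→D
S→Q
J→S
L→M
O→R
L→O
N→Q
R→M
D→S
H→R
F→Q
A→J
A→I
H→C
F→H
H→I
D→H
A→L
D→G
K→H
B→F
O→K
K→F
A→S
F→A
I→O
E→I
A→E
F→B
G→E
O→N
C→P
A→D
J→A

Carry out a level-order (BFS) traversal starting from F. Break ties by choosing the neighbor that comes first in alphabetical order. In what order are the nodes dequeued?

Visit F; enqueue A, B, D, H, Q → queue [A, B, D, H, Q]
Visit A; enqueue E, I, J, L, S → queue [B, D, H, Q, E, I, J, L, S]
Visit B → queue [D, H, Q, E, I, J, L, S]
Visit D; enqueue G → queue [H, Q, E, I, J, L, S, G]
Visit H; enqueue C, R → queue [Q, E, I, J, L, S, G, C, R]
Visit Q → queue [E, I, J, L, S, G, C, R]
Visit E → queue [I, J, L, S, G, C, R]
Visit I; enqueue O, P → queue [J, L, S, G, C, R, O, P]
Visit J → queue [L, S, G, C, R, O, P]
Visit L; enqueue M → queue [S, G, C, R, O, P, M]
Visit S → queue [G, C, R, O, P, M]
Visit G → queue [C, R, O, P, M]
Visit C → queue [R, O, P, M]
Visit R → queue [O, P, M]
Visit O; enqueue K, N → queue [P, M, K, N]
Visit P → queue [M, K, N]
Visit M → queue [K, N]
Visit K → queue [N]
Visit N → queue []

F -> A -> B -> D -> H -> Q -> E -> I -> J -> L -> S -> G -> C -> R -> O -> P -> M -> K -> N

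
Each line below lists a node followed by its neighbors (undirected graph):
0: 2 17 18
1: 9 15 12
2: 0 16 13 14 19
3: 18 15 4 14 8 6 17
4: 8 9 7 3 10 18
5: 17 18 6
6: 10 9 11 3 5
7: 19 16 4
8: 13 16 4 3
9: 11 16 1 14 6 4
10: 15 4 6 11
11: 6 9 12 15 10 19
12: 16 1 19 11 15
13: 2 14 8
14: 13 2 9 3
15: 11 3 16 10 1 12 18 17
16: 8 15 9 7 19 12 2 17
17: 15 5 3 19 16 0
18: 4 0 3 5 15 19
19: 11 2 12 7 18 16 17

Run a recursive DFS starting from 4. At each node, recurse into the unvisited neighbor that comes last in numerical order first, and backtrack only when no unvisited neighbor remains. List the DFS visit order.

4 18 19 17 16 15 12 11 10 6 9 14 13 8 3 2 0 1 5 7

Visit 4
4 → 18
18 → 19
19 → 17
17 → 16
16 → 15
15 → 12
12 → 11
11 → 10
10 → 6
6 → 9
9 → 14
14 → 13
13 → 8
8 → 3
13 → 2
2 → 0
9 → 1
6 → 5
16 → 7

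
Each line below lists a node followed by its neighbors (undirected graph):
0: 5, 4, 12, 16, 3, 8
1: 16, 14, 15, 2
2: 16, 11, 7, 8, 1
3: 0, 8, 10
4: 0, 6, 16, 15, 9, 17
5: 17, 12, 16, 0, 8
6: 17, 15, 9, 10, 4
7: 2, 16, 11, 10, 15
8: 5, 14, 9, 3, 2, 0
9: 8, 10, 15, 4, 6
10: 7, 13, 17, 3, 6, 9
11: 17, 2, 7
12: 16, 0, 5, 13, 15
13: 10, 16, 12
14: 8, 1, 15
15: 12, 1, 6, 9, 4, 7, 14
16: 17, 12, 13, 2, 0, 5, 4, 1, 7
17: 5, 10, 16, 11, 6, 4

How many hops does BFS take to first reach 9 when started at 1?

Level 0: 1
Level 1: 2, 14, 15, 16
Level 2: 0, 4, 5, 6, 7, 8, 9, 11, 12, 13, 17
Level 3: 3, 10
9 first appears at level 2.

2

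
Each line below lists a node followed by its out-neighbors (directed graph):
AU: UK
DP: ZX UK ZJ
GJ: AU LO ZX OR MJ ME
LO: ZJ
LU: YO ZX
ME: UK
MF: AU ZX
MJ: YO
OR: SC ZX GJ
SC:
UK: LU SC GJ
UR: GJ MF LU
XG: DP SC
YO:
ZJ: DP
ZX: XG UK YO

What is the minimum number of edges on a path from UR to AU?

2

Level 0: UR
Level 1: GJ, LU, MF
Level 2: AU, LO, ME, MJ, OR, YO, ZX
Level 3: SC, UK, XG, ZJ
Level 4: DP
AU first appears at level 2.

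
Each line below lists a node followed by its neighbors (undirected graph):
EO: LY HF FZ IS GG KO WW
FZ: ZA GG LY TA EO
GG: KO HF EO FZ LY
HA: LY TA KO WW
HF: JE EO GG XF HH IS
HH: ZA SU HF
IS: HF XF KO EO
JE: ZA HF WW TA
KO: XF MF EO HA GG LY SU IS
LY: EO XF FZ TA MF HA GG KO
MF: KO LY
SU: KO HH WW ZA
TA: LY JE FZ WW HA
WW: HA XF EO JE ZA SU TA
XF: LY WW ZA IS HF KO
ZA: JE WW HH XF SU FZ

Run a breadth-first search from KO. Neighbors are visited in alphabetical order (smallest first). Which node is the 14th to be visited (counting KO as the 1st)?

HH

Visit KO; enqueue EO, GG, HA, IS, LY, MF, SU, XF → queue [EO, GG, HA, IS, LY, MF, SU, XF]
Visit EO; enqueue FZ, HF, WW → queue [GG, HA, IS, LY, MF, SU, XF, FZ, HF, WW]
Visit GG → queue [HA, IS, LY, MF, SU, XF, FZ, HF, WW]
Visit HA; enqueue TA → queue [IS, LY, MF, SU, XF, FZ, HF, WW, TA]
Visit IS → queue [LY, MF, SU, XF, FZ, HF, WW, TA]
Visit LY → queue [MF, SU, XF, FZ, HF, WW, TA]
Visit MF → queue [SU, XF, FZ, HF, WW, TA]
Visit SU; enqueue HH, ZA → queue [XF, FZ, HF, WW, TA, HH, ZA]
Visit XF → queue [FZ, HF, WW, TA, HH, ZA]
Visit FZ → queue [HF, WW, TA, HH, ZA]
Visit HF; enqueue JE → queue [WW, TA, HH, ZA, JE]
Visit WW → queue [TA, HH, ZA, JE]
Visit TA → queue [HH, ZA, JE]
Visit HH → queue [ZA, JE]
Visit ZA → queue [JE]
Visit JE → queue []

Visit order: KO, EO, GG, HA, IS, LY, MF, SU, XF, FZ, HF, WW, TA, HH, ZA, JE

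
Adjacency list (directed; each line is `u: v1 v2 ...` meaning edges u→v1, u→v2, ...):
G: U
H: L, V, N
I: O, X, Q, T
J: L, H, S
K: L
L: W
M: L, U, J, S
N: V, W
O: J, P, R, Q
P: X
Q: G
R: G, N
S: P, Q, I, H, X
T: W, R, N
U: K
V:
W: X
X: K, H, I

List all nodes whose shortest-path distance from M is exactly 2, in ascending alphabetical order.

Level 0: M
Level 1: J, L, S, U
Level 2: H, I, K, P, Q, W, X
Level 3: G, N, O, T, V
Level 4: R

H, I, K, P, Q, W, X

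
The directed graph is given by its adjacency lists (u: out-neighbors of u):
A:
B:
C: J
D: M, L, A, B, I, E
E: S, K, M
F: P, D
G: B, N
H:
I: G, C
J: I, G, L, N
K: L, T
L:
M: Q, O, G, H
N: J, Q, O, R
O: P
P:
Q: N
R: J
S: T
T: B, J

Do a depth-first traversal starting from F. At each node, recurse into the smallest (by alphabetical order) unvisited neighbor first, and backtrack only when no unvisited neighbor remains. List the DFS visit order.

Visit F
F → D
D → A
D → B
D → E
E → K
K → L
K → T
T → J
J → G
G → N
N → O
O → P
N → Q
N → R
J → I
I → C
E → M
M → H
E → S

F, D, A, B, E, K, L, T, J, G, N, O, P, Q, R, I, C, M, H, S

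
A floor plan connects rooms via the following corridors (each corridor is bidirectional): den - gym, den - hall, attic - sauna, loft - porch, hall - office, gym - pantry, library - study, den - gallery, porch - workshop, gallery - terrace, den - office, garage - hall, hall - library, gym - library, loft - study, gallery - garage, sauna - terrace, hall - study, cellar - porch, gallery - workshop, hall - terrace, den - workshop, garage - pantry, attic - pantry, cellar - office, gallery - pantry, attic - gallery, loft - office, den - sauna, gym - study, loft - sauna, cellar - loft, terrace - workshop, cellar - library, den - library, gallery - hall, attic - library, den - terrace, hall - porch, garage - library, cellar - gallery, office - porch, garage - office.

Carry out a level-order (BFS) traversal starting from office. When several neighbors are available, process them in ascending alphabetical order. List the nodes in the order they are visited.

office -> cellar -> den -> garage -> hall -> loft -> porch -> gallery -> library -> gym -> sauna -> terrace -> workshop -> pantry -> study -> attic

Visit office; enqueue cellar, den, garage, hall, loft, porch → queue [cellar, den, garage, hall, loft, porch]
Visit cellar; enqueue gallery, library → queue [den, garage, hall, loft, porch, gallery, library]
Visit den; enqueue gym, sauna, terrace, workshop → queue [garage, hall, loft, porch, gallery, library, gym, sauna, terrace, workshop]
Visit garage; enqueue pantry → queue [hall, loft, porch, gallery, library, gym, sauna, terrace, workshop, pantry]
Visit hall; enqueue study → queue [loft, porch, gallery, library, gym, sauna, terrace, workshop, pantry, study]
Visit loft → queue [porch, gallery, library, gym, sauna, terrace, workshop, pantry, study]
Visit porch → queue [gallery, library, gym, sauna, terrace, workshop, pantry, study]
Visit gallery; enqueue attic → queue [library, gym, sauna, terrace, workshop, pantry, study, attic]
Visit library → queue [gym, sauna, terrace, workshop, pantry, study, attic]
Visit gym → queue [sauna, terrace, workshop, pantry, study, attic]
Visit sauna → queue [terrace, workshop, pantry, study, attic]
Visit terrace → queue [workshop, pantry, study, attic]
Visit workshop → queue [pantry, study, attic]
Visit pantry → queue [study, attic]
Visit study → queue [attic]
Visit attic → queue []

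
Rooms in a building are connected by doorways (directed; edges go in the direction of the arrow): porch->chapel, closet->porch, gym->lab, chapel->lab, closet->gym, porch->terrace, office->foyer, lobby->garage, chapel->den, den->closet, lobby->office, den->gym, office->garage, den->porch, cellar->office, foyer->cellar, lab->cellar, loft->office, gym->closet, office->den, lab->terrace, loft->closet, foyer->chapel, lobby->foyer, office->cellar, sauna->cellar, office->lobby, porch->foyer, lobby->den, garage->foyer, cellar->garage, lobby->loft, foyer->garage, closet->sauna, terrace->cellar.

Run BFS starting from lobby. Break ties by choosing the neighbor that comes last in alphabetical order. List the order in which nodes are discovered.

lobby, office, loft, garage, foyer, den, cellar, closet, chapel, porch, gym, sauna, lab, terrace

Visit lobby; enqueue office, loft, garage, foyer, den → queue [office, loft, garage, foyer, den]
Visit office; enqueue cellar → queue [loft, garage, foyer, den, cellar]
Visit loft; enqueue closet → queue [garage, foyer, den, cellar, closet]
Visit garage → queue [foyer, den, cellar, closet]
Visit foyer; enqueue chapel → queue [den, cellar, closet, chapel]
Visit den; enqueue porch, gym → queue [cellar, closet, chapel, porch, gym]
Visit cellar → queue [closet, chapel, porch, gym]
Visit closet; enqueue sauna → queue [chapel, porch, gym, sauna]
Visit chapel; enqueue lab → queue [porch, gym, sauna, lab]
Visit porch; enqueue terrace → queue [gym, sauna, lab, terrace]
Visit gym → queue [sauna, lab, terrace]
Visit sauna → queue [lab, terrace]
Visit lab → queue [terrace]
Visit terrace → queue []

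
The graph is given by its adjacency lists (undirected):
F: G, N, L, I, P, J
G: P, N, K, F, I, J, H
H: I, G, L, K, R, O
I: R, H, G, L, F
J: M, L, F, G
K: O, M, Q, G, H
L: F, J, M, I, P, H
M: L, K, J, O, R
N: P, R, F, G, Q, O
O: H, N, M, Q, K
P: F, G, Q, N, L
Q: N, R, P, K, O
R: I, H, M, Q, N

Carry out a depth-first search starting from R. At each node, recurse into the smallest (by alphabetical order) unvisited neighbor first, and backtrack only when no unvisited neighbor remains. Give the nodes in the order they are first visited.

R, H, G, F, I, L, J, M, K, O, N, P, Q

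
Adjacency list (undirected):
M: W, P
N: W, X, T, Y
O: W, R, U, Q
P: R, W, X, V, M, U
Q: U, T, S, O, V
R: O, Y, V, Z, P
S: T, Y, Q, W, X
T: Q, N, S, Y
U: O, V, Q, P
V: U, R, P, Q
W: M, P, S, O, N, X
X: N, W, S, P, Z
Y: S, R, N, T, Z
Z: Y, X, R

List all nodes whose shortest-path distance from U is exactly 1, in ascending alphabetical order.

Level 0: U
Level 1: O, P, Q, V
Level 2: M, R, S, T, W, X
Level 3: N, Y, Z

O, P, Q, V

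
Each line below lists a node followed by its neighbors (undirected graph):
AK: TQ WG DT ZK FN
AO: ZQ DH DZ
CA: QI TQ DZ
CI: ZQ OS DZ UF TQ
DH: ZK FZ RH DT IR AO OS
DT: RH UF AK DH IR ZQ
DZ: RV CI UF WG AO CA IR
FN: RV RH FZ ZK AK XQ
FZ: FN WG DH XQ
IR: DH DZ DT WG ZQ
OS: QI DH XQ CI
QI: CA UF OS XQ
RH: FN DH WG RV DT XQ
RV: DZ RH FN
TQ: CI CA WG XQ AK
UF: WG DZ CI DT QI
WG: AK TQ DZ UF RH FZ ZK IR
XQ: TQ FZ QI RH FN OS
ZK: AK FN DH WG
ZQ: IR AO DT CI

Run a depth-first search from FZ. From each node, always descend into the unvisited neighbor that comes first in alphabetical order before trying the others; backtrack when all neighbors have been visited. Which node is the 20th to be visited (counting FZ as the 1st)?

Visit FZ
FZ → DH
DH → AO
AO → DZ
DZ → CA
CA → QI
QI → OS
OS → CI
CI → TQ
TQ → AK
AK → DT
DT → IR
IR → WG
WG → RH
RH → FN
FN → RV
FN → XQ
FN → ZK
WG → UF
IR → ZQ

Visit order: FZ, DH, AO, DZ, CA, QI, OS, CI, TQ, AK, DT, IR, WG, RH, FN, RV, XQ, ZK, UF, ZQ

ZQ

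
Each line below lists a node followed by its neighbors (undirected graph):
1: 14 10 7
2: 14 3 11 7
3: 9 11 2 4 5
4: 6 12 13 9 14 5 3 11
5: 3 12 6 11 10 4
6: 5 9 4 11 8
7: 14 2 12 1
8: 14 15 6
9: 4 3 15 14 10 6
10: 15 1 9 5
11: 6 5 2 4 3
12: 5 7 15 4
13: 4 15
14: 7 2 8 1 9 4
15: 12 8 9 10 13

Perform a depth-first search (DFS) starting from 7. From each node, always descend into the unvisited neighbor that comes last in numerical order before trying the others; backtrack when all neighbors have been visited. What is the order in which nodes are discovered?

7 → 14 → 9 → 15 → 13 → 4 → 12 → 5 → 11 → 6 → 8 → 3 → 2 → 10 → 1

Visit 7
7 → 14
14 → 9
9 → 15
15 → 13
13 → 4
4 → 12
12 → 5
5 → 11
11 → 6
6 → 8
11 → 3
3 → 2
5 → 10
10 → 1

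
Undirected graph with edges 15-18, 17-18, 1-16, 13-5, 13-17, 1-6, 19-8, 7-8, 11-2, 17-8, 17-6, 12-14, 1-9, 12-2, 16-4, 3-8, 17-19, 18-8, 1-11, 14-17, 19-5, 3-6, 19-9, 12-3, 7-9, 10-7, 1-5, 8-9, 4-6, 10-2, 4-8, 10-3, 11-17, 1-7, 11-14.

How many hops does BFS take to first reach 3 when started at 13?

Level 0: 13
Level 1: 5, 17
Level 2: 1, 6, 8, 11, 14, 18, 19
Level 3: 2, 3, 4, 7, 9, 12, 15, 16
Level 4: 10
3 first appears at level 3.

3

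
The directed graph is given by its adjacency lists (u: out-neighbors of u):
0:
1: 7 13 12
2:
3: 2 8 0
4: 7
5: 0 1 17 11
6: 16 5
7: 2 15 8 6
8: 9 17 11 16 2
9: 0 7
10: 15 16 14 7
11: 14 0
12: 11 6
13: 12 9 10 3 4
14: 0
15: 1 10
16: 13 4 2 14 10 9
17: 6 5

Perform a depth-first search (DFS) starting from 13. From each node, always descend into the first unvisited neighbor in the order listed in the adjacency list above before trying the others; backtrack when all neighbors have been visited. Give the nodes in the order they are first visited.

13 -> 12 -> 11 -> 14 -> 0 -> 6 -> 16 -> 4 -> 7 -> 2 -> 15 -> 1 -> 10 -> 8 -> 9 -> 17 -> 5 -> 3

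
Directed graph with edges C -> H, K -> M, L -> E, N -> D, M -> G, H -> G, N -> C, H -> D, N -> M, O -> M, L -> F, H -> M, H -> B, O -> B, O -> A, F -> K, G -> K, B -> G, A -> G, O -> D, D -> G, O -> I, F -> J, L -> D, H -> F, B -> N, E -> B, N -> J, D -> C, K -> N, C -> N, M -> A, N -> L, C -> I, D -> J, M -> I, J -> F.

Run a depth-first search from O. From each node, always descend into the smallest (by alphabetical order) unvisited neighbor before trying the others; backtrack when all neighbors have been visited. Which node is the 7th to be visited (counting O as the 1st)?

N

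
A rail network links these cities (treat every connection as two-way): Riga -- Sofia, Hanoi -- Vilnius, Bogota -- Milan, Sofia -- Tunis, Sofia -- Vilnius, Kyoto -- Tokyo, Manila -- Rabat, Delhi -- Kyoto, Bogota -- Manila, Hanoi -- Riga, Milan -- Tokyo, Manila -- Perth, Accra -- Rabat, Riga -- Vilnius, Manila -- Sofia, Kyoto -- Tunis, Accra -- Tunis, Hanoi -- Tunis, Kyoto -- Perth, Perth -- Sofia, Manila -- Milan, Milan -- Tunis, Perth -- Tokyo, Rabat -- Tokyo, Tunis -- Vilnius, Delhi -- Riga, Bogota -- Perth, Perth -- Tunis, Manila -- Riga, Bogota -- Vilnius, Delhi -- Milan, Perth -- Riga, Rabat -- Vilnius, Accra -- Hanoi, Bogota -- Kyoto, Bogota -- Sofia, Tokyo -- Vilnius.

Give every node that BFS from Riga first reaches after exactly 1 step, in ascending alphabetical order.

Delhi, Hanoi, Manila, Perth, Sofia, Vilnius

Level 0: Riga
Level 1: Delhi, Hanoi, Manila, Perth, Sofia, Vilnius
Level 2: Accra, Bogota, Kyoto, Milan, Rabat, Tokyo, Tunis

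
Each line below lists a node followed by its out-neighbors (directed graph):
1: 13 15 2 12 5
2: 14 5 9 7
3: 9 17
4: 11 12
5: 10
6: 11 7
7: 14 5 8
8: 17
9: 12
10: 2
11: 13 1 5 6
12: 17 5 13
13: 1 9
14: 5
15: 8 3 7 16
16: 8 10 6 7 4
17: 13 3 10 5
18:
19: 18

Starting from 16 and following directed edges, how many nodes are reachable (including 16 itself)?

17

BFS from 16 visits: 16, 8, 10, 6, 7, 4, 17, 2, 11, 14, 5, 12, 13, 3, 9, 1, 15
Reachable nodes: 17 of 19 total.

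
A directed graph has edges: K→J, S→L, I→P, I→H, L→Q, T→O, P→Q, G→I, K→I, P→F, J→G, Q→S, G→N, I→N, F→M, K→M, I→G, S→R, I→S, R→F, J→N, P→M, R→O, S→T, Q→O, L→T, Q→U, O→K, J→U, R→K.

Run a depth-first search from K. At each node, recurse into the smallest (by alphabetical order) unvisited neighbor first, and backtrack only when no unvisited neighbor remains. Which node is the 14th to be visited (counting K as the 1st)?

Visit K
K → I
I → G
G → N
I → H
I → P
P → F
F → M
P → Q
Q → O
Q → S
S → L
L → T
S → R
Q → U
K → J

Visit order: K, I, G, N, H, P, F, M, Q, O, S, L, T, R, U, J

R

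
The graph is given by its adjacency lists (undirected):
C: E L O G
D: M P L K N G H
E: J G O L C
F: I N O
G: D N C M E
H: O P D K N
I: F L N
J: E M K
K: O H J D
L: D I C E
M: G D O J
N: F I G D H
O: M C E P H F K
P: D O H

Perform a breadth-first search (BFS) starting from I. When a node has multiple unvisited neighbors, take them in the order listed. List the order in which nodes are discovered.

Visit I; enqueue F, L, N → queue [F, L, N]
Visit F; enqueue O → queue [L, N, O]
Visit L; enqueue D, C, E → queue [N, O, D, C, E]
Visit N; enqueue G, H → queue [O, D, C, E, G, H]
Visit O; enqueue M, P, K → queue [D, C, E, G, H, M, P, K]
Visit D → queue [C, E, G, H, M, P, K]
Visit C → queue [E, G, H, M, P, K]
Visit E; enqueue J → queue [G, H, M, P, K, J]
Visit G → queue [H, M, P, K, J]
Visit H → queue [M, P, K, J]
Visit M → queue [P, K, J]
Visit P → queue [K, J]
Visit K → queue [J]
Visit J → queue []

I, F, L, N, O, D, C, E, G, H, M, P, K, J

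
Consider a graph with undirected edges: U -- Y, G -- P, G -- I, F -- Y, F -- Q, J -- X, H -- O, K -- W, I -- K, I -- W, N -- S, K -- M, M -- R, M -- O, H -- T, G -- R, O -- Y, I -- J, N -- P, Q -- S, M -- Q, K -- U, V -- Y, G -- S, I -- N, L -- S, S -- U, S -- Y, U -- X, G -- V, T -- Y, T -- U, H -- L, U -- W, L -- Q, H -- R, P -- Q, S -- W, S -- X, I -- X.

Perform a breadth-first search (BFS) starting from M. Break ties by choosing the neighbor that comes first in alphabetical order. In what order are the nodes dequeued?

M, K, O, Q, R, I, U, W, H, Y, F, L, P, S, G, J, N, X, T, V

Visit M; enqueue K, O, Q, R → queue [K, O, Q, R]
Visit K; enqueue I, U, W → queue [O, Q, R, I, U, W]
Visit O; enqueue H, Y → queue [Q, R, I, U, W, H, Y]
Visit Q; enqueue F, L, P, S → queue [R, I, U, W, H, Y, F, L, P, S]
Visit R; enqueue G → queue [I, U, W, H, Y, F, L, P, S, G]
Visit I; enqueue J, N, X → queue [U, W, H, Y, F, L, P, S, G, J, N, X]
Visit U; enqueue T → queue [W, H, Y, F, L, P, S, G, J, N, X, T]
Visit W → queue [H, Y, F, L, P, S, G, J, N, X, T]
Visit H → queue [Y, F, L, P, S, G, J, N, X, T]
Visit Y; enqueue V → queue [F, L, P, S, G, J, N, X, T, V]
Visit F → queue [L, P, S, G, J, N, X, T, V]
Visit L → queue [P, S, G, J, N, X, T, V]
Visit P → queue [S, G, J, N, X, T, V]
Visit S → queue [G, J, N, X, T, V]
Visit G → queue [J, N, X, T, V]
Visit J → queue [N, X, T, V]
Visit N → queue [X, T, V]
Visit X → queue [T, V]
Visit T → queue [V]
Visit V → queue []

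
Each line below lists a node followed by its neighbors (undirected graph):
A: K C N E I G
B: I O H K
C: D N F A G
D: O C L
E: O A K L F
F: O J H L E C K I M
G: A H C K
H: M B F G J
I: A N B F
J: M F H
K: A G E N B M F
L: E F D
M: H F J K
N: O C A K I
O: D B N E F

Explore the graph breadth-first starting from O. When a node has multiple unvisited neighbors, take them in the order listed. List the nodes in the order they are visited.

Visit O; enqueue D, B, N, E, F → queue [D, B, N, E, F]
Visit D; enqueue C, L → queue [B, N, E, F, C, L]
Visit B; enqueue I, H, K → queue [N, E, F, C, L, I, H, K]
Visit N; enqueue A → queue [E, F, C, L, I, H, K, A]
Visit E → queue [F, C, L, I, H, K, A]
Visit F; enqueue J, M → queue [C, L, I, H, K, A, J, M]
Visit C; enqueue G → queue [L, I, H, K, A, J, M, G]
Visit L → queue [I, H, K, A, J, M, G]
Visit I → queue [H, K, A, J, M, G]
Visit H → queue [K, A, J, M, G]
Visit K → queue [A, J, M, G]
Visit A → queue [J, M, G]
Visit J → queue [M, G]
Visit M → queue [G]
Visit G → queue []

O, D, B, N, E, F, C, L, I, H, K, A, J, M, G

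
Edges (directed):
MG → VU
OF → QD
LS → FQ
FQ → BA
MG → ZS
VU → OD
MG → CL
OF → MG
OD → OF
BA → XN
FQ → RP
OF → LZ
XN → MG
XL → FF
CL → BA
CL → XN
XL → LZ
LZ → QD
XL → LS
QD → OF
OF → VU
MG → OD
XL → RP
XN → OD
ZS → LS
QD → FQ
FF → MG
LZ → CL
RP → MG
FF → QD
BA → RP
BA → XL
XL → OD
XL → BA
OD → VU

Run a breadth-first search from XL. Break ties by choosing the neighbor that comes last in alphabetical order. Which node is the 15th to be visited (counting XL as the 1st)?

ZS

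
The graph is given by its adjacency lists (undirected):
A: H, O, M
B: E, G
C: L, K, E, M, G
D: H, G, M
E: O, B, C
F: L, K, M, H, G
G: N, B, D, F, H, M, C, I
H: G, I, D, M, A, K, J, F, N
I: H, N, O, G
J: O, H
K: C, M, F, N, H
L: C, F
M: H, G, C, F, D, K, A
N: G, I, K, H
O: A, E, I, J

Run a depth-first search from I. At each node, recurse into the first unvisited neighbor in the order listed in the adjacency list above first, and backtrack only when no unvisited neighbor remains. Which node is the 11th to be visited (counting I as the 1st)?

A

Visit I
I → H
H → G
G → N
N → K
K → C
C → L
L → F
F → M
M → D
M → A
A → O
O → E
E → B
O → J

Visit order: I, H, G, N, K, C, L, F, M, D, A, O, E, B, J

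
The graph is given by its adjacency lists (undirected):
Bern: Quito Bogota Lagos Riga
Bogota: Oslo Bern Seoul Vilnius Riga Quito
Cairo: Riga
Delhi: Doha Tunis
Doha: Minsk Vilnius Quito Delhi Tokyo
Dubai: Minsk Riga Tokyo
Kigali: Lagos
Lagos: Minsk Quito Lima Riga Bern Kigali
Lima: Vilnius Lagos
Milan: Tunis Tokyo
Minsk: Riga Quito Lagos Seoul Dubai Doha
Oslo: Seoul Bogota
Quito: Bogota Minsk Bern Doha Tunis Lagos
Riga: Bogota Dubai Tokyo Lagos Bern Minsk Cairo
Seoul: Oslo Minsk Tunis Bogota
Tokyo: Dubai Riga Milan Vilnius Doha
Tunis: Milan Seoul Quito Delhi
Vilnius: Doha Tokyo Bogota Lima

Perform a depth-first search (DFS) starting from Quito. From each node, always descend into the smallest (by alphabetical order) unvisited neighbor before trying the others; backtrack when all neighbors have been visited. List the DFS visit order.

Quito → Bern → Bogota → Oslo → Seoul → Minsk → Doha → Delhi → Tunis → Milan → Tokyo → Dubai → Riga → Cairo → Lagos → Kigali → Lima → Vilnius

Visit Quito
Quito → Bern
Bern → Bogota
Bogota → Oslo
Oslo → Seoul
Seoul → Minsk
Minsk → Doha
Doha → Delhi
Delhi → Tunis
Tunis → Milan
Milan → Tokyo
Tokyo → Dubai
Dubai → Riga
Riga → Cairo
Riga → Lagos
Lagos → Kigali
Lagos → Lima
Lima → Vilnius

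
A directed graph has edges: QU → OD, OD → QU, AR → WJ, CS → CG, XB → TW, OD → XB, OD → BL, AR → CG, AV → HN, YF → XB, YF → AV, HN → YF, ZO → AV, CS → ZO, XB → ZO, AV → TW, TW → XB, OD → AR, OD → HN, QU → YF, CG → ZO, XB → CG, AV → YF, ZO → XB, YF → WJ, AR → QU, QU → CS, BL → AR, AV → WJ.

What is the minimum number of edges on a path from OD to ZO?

2

Level 0: OD
Level 1: AR, BL, HN, QU, XB
Level 2: CG, CS, TW, WJ, YF, ZO
Level 3: AV
ZO first appears at level 2.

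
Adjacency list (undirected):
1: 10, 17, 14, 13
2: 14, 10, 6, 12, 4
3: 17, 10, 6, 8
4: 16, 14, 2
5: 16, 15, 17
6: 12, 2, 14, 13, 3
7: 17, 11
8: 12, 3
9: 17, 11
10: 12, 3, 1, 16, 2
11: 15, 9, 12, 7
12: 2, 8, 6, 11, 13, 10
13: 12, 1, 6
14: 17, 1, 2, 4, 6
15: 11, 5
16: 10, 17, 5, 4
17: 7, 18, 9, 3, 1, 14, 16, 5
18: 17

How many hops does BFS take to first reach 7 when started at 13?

3

Level 0: 13
Level 1: 1, 6, 12
Level 2: 2, 3, 8, 10, 11, 14, 17
Level 3: 4, 5, 7, 9, 15, 16, 18
7 first appears at level 3.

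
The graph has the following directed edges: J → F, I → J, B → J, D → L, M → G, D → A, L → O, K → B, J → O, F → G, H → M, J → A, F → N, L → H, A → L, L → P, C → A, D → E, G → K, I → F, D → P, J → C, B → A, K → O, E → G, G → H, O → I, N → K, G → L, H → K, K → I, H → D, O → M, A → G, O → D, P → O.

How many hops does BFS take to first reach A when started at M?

4

Level 0: M
Level 1: G
Level 2: H, K, L
Level 3: B, D, I, O, P
Level 4: A, E, F, J
Level 5: C, N
A first appears at level 4.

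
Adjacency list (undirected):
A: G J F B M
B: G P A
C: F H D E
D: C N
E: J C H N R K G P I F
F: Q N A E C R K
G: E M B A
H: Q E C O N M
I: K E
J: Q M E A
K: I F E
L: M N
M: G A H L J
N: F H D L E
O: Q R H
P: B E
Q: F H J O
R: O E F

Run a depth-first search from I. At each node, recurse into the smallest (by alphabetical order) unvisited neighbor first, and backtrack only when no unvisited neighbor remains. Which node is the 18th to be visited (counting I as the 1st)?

Visit I
I → E
E → C
C → D
D → N
N → F
F → A
A → B
B → G
G → M
M → H
H → O
O → Q
Q → J
O → R
M → L
B → P
F → K

Visit order: I, E, C, D, N, F, A, B, G, M, H, O, Q, J, R, L, P, K

K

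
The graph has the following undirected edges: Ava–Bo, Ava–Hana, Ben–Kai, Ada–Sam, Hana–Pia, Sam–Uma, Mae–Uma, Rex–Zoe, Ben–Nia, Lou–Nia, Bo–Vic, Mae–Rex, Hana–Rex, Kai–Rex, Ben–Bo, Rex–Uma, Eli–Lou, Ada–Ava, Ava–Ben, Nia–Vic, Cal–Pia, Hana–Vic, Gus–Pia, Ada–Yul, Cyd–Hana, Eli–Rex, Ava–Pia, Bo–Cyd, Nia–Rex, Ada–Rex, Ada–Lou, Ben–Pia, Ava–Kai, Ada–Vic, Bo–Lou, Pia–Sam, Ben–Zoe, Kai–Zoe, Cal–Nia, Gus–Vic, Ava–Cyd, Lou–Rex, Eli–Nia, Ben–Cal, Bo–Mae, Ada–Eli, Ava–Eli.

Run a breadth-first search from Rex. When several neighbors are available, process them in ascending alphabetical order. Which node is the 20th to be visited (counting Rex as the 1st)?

Visit Rex; enqueue Ada, Eli, Hana, Kai, Lou, Mae, Nia, Uma, Zoe → queue [Ada, Eli, Hana, Kai, Lou, Mae, Nia, Uma, Zoe]
Visit Ada; enqueue Ava, Sam, Vic, Yul → queue [Eli, Hana, Kai, Lou, Mae, Nia, Uma, Zoe, Ava, Sam, Vic, Yul]
Visit Eli → queue [Hana, Kai, Lou, Mae, Nia, Uma, Zoe, Ava, Sam, Vic, Yul]
Visit Hana; enqueue Cyd, Pia → queue [Kai, Lou, Mae, Nia, Uma, Zoe, Ava, Sam, Vic, Yul, Cyd, Pia]
Visit Kai; enqueue Ben → queue [Lou, Mae, Nia, Uma, Zoe, Ava, Sam, Vic, Yul, Cyd, Pia, Ben]
Visit Lou; enqueue Bo → queue [Mae, Nia, Uma, Zoe, Ava, Sam, Vic, Yul, Cyd, Pia, Ben, Bo]
Visit Mae → queue [Nia, Uma, Zoe, Ava, Sam, Vic, Yul, Cyd, Pia, Ben, Bo]
Visit Nia; enqueue Cal → queue [Uma, Zoe, Ava, Sam, Vic, Yul, Cyd, Pia, Ben, Bo, Cal]
Visit Uma → queue [Zoe, Ava, Sam, Vic, Yul, Cyd, Pia, Ben, Bo, Cal]
Visit Zoe → queue [Ava, Sam, Vic, Yul, Cyd, Pia, Ben, Bo, Cal]
Visit Ava → queue [Sam, Vic, Yul, Cyd, Pia, Ben, Bo, Cal]
Visit Sam → queue [Vic, Yul, Cyd, Pia, Ben, Bo, Cal]
Visit Vic; enqueue Gus → queue [Yul, Cyd, Pia, Ben, Bo, Cal, Gus]
Visit Yul → queue [Cyd, Pia, Ben, Bo, Cal, Gus]
Visit Cyd → queue [Pia, Ben, Bo, Cal, Gus]
Visit Pia → queue [Ben, Bo, Cal, Gus]
Visit Ben → queue [Bo, Cal, Gus]
Visit Bo → queue [Cal, Gus]
Visit Cal → queue [Gus]
Visit Gus → queue []

Visit order: Rex, Ada, Eli, Hana, Kai, Lou, Mae, Nia, Uma, Zoe, Ava, Sam, Vic, Yul, Cyd, Pia, Ben, Bo, Cal, Gus

Gus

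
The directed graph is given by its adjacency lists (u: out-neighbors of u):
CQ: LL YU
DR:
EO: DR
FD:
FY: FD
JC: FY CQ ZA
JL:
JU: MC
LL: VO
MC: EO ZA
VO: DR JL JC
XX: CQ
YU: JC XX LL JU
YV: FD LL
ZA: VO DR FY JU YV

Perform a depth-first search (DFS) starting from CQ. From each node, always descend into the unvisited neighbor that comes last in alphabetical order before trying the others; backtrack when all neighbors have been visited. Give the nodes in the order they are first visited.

Visit CQ
CQ → YU
YU → XX
YU → LL
LL → VO
VO → JL
VO → JC
JC → ZA
ZA → YV
YV → FD
ZA → JU
JU → MC
MC → EO
EO → DR
ZA → FY

CQ -> YU -> XX -> LL -> VO -> JL -> JC -> ZA -> YV -> FD -> JU -> MC -> EO -> DR -> FY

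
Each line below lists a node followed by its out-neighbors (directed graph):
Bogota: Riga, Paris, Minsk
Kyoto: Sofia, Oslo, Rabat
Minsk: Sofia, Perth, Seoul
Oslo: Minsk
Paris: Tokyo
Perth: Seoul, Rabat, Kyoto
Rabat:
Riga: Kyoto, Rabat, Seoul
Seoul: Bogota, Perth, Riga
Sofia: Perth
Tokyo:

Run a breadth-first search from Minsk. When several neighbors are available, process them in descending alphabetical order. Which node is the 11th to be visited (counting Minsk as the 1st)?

Visit Minsk; enqueue Sofia, Seoul, Perth → queue [Sofia, Seoul, Perth]
Visit Sofia → queue [Seoul, Perth]
Visit Seoul; enqueue Riga, Bogota → queue [Perth, Riga, Bogota]
Visit Perth; enqueue Rabat, Kyoto → queue [Riga, Bogota, Rabat, Kyoto]
Visit Riga → queue [Bogota, Rabat, Kyoto]
Visit Bogota; enqueue Paris → queue [Rabat, Kyoto, Paris]
Visit Rabat → queue [Kyoto, Paris]
Visit Kyoto; enqueue Oslo → queue [Paris, Oslo]
Visit Paris; enqueue Tokyo → queue [Oslo, Tokyo]
Visit Oslo → queue [Tokyo]
Visit Tokyo → queue []

Visit order: Minsk, Sofia, Seoul, Perth, Riga, Bogota, Rabat, Kyoto, Paris, Oslo, Tokyo

Tokyo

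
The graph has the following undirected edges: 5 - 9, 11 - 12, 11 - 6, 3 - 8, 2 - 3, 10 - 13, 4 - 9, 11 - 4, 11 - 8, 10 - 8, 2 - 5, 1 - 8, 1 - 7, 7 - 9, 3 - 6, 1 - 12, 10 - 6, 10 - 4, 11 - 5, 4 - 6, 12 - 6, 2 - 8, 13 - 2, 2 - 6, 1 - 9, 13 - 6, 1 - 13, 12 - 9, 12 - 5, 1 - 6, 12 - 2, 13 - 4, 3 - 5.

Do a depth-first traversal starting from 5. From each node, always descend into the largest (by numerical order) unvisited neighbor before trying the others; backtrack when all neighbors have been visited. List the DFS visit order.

5, 12, 11, 8, 10, 13, 6, 4, 9, 7, 1, 3, 2

Visit 5
5 → 12
12 → 11
11 → 8
8 → 10
10 → 13
13 → 6
6 → 4
4 → 9
9 → 7
7 → 1
6 → 3
3 → 2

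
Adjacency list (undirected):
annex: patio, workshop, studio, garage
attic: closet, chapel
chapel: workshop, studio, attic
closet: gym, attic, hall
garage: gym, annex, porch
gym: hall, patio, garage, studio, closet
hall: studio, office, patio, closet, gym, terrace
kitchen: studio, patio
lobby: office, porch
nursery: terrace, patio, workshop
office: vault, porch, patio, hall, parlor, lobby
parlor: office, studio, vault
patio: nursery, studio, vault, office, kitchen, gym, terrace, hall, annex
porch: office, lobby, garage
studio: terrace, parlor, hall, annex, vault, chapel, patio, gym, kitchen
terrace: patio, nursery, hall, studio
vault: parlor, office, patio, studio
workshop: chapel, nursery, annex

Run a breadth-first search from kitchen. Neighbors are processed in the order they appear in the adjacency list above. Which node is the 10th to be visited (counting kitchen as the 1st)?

Visit kitchen; enqueue studio, patio → queue [studio, patio]
Visit studio; enqueue terrace, parlor, hall, annex, vault, chapel, gym → queue [patio, terrace, parlor, hall, annex, vault, chapel, gym]
Visit patio; enqueue nursery, office → queue [terrace, parlor, hall, annex, vault, chapel, gym, nursery, office]
Visit terrace → queue [parlor, hall, annex, vault, chapel, gym, nursery, office]
Visit parlor → queue [hall, annex, vault, chapel, gym, nursery, office]
Visit hall; enqueue closet → queue [annex, vault, chapel, gym, nursery, office, closet]
Visit annex; enqueue workshop, garage → queue [vault, chapel, gym, nursery, office, closet, workshop, garage]
Visit vault → queue [chapel, gym, nursery, office, closet, workshop, garage]
Visit chapel; enqueue attic → queue [gym, nursery, office, closet, workshop, garage, attic]
Visit gym → queue [nursery, office, closet, workshop, garage, attic]
Visit nursery → queue [office, closet, workshop, garage, attic]
Visit office; enqueue porch, lobby → queue [closet, workshop, garage, attic, porch, lobby]
Visit closet → queue [workshop, garage, attic, porch, lobby]
Visit workshop → queue [garage, attic, porch, lobby]
Visit garage → queue [attic, porch, lobby]
Visit attic → queue [porch, lobby]
Visit porch → queue [lobby]
Visit lobby → queue []

Visit order: kitchen, studio, patio, terrace, parlor, hall, annex, vault, chapel, gym, nursery, office, closet, workshop, garage, attic, porch, lobby

gym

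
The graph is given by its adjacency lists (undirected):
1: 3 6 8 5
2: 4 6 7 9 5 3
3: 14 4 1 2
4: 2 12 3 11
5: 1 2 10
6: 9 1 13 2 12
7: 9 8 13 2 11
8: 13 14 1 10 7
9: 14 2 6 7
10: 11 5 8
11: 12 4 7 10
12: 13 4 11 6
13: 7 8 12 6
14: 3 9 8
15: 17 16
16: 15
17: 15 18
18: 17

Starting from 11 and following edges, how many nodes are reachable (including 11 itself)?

14

BFS from 11 visits: 11, 12, 4, 7, 10, 13, 6, 2, 3, 9, 8, 5, 1, 14
Reachable nodes: 14 of 18 total.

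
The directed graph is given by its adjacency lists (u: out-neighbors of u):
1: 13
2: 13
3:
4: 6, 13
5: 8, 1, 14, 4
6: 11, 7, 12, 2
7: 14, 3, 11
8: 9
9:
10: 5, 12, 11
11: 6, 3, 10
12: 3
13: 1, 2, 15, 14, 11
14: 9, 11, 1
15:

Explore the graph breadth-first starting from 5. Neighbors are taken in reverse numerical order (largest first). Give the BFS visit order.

Visit 5; enqueue 14, 8, 4, 1 → queue [14, 8, 4, 1]
Visit 14; enqueue 11, 9 → queue [8, 4, 1, 11, 9]
Visit 8 → queue [4, 1, 11, 9]
Visit 4; enqueue 13, 6 → queue [1, 11, 9, 13, 6]
Visit 1 → queue [11, 9, 13, 6]
Visit 11; enqueue 10, 3 → queue [9, 13, 6, 10, 3]
Visit 9 → queue [13, 6, 10, 3]
Visit 13; enqueue 15, 2 → queue [6, 10, 3, 15, 2]
Visit 6; enqueue 12, 7 → queue [10, 3, 15, 2, 12, 7]
Visit 10 → queue [3, 15, 2, 12, 7]
Visit 3 → queue [15, 2, 12, 7]
Visit 15 → queue [2, 12, 7]
Visit 2 → queue [12, 7]
Visit 12 → queue [7]
Visit 7 → queue []

5 → 14 → 8 → 4 → 1 → 11 → 9 → 13 → 6 → 10 → 3 → 15 → 2 → 12 → 7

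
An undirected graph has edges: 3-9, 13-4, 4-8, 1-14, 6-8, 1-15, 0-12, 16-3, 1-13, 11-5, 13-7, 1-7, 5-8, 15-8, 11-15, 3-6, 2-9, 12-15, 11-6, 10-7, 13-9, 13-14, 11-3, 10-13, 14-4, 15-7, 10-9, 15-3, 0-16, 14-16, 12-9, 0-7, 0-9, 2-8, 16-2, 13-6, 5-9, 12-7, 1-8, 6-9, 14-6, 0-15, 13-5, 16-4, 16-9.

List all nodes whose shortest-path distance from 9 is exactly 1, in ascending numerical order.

0, 2, 3, 5, 6, 10, 12, 13, 16

Level 0: 9
Level 1: 0, 2, 3, 5, 6, 10, 12, 13, 16
Level 2: 1, 4, 7, 8, 11, 14, 15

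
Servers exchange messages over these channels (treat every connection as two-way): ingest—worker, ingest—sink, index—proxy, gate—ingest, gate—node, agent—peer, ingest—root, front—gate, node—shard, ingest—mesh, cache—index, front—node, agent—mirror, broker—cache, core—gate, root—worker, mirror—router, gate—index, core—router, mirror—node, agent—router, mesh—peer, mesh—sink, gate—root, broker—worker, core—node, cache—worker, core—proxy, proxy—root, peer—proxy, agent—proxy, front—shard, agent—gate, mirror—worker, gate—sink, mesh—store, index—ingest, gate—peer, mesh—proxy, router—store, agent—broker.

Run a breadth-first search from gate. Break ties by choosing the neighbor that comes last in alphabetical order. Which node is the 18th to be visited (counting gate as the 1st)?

Visit gate; enqueue sink, root, peer, node, ingest, index, front, core, agent → queue [sink, root, peer, node, ingest, index, front, core, agent]
Visit sink; enqueue mesh → queue [root, peer, node, ingest, index, front, core, agent, mesh]
Visit root; enqueue worker, proxy → queue [peer, node, ingest, index, front, core, agent, mesh, worker, proxy]
Visit peer → queue [node, ingest, index, front, core, agent, mesh, worker, proxy]
Visit node; enqueue shard, mirror → queue [ingest, index, front, core, agent, mesh, worker, proxy, shard, mirror]
Visit ingest → queue [index, front, core, agent, mesh, worker, proxy, shard, mirror]
Visit index; enqueue cache → queue [front, core, agent, mesh, worker, proxy, shard, mirror, cache]
Visit front → queue [core, agent, mesh, worker, proxy, shard, mirror, cache]
Visit core; enqueue router → queue [agent, mesh, worker, proxy, shard, mirror, cache, router]
Visit agent; enqueue broker → queue [mesh, worker, proxy, shard, mirror, cache, router, broker]
Visit mesh; enqueue store → queue [worker, proxy, shard, mirror, cache, router, broker, store]
Visit worker → queue [proxy, shard, mirror, cache, router, broker, store]
Visit proxy → queue [shard, mirror, cache, router, broker, store]
Visit shard → queue [mirror, cache, router, broker, store]
Visit mirror → queue [cache, router, broker, store]
Visit cache → queue [router, broker, store]
Visit router → queue [broker, store]
Visit broker → queue [store]
Visit store → queue []

Visit order: gate, sink, root, peer, node, ingest, index, front, core, agent, mesh, worker, proxy, shard, mirror, cache, router, broker, store

broker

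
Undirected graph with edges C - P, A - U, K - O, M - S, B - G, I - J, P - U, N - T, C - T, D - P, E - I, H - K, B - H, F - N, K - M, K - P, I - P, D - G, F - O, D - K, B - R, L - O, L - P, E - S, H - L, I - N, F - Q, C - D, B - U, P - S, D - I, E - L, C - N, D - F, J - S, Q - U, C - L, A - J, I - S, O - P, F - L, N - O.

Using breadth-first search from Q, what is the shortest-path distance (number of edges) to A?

2

Level 0: Q
Level 1: F, U
Level 2: A, B, D, L, N, O, P
Level 3: C, E, G, H, I, J, K, R, S, T
Level 4: M
A first appears at level 2.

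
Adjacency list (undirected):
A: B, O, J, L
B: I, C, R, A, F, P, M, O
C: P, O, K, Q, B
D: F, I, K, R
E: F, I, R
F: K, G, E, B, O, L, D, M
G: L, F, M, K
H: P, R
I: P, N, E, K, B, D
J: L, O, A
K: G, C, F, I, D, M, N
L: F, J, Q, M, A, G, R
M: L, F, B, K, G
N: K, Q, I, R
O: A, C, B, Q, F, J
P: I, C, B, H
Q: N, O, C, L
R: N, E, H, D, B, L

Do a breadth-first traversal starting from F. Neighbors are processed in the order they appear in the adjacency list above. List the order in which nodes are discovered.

F K G E B O L D M C I N R A P Q J H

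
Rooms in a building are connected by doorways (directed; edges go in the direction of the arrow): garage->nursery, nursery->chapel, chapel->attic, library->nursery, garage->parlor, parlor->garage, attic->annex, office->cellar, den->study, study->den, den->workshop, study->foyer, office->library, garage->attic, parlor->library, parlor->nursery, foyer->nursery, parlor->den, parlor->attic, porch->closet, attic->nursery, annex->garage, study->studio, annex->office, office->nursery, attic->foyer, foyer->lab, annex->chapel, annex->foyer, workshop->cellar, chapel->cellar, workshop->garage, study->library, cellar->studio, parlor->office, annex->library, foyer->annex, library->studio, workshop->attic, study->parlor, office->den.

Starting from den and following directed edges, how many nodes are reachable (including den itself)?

15

BFS from den visits: den, study, workshop, foyer, library, parlor, studio, attic, cellar, garage, annex, lab, nursery, office, chapel
Reachable nodes: 15 of 17 total.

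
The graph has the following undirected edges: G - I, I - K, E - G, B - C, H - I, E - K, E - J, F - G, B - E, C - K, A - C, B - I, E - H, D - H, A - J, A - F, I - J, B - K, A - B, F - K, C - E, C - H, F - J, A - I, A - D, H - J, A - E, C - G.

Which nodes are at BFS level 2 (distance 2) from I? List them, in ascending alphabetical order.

Level 0: I
Level 1: A, B, G, H, J, K
Level 2: C, D, E, F

C, D, E, F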